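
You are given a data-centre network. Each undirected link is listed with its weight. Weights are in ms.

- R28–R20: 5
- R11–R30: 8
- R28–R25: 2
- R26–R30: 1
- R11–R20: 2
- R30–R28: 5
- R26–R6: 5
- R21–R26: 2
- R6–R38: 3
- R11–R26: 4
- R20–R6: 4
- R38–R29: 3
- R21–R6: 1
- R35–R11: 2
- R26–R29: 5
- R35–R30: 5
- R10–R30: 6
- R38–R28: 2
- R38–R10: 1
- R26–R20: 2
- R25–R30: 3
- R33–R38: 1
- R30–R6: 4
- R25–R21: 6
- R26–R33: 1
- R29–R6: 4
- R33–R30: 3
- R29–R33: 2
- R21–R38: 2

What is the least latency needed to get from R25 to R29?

7 ms

Running Dijkstra from R25:
R25: 0
R28: 2  (via R25)
R30: 3  (via R25)
R26: 4  (via R30)
R38: 4  (via R28)
R33: 5  (via R26)
R10: 5  (via R38)
R21: 6  (via R25)
R20: 6  (via R26)
R29: 7  (via R38)
Shortest route: R25–R28–R38–R29 = 7 ms.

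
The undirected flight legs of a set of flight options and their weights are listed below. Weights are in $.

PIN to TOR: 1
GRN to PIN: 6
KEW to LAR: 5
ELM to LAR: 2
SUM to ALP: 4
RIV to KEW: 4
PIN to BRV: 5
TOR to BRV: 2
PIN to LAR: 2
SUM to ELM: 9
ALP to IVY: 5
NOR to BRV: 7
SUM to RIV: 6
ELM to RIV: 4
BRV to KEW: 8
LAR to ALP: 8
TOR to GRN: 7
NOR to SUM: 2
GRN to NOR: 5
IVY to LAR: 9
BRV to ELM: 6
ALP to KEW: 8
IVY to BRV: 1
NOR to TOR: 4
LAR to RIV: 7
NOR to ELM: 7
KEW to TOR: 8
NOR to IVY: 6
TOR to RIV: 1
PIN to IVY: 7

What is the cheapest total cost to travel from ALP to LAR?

Settle nodes by increasing distance from ALP:
ALP: 0
SUM: 4  (via ALP)
IVY: 5  (via ALP)
BRV: 6  (via IVY)
NOR: 6  (via SUM)
LAR: 8  (via ALP)
Shortest route: ALP → LAR = $8.

$8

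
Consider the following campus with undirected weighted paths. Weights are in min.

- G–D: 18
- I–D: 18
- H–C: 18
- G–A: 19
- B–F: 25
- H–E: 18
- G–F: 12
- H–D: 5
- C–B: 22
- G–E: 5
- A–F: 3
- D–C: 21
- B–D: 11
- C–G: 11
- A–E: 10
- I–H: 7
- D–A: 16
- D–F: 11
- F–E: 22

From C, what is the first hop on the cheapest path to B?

B

Enumerating some paths:
C–B: 22 = 22
C–D–B: 21+11 = 32
The minimum is 22 min via C–B.
So from C the first move is to B.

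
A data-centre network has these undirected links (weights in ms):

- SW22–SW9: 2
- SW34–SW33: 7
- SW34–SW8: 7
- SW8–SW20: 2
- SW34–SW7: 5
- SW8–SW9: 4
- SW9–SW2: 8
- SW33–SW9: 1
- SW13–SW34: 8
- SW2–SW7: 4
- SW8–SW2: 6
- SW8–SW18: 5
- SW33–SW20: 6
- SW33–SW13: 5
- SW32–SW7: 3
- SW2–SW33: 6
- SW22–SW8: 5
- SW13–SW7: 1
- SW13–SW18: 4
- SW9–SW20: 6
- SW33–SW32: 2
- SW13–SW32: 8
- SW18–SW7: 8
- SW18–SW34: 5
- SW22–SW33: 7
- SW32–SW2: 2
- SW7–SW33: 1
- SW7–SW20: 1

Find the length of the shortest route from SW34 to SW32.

8 ms

Shortest distances from SW34:
SW34: 0
SW18: 5  (via SW34)
SW7: 5  (via SW34)
SW20: 6  (via SW7)
SW33: 6  (via SW7)
SW13: 6  (via SW7)
SW8: 7  (via SW34)
SW9: 7  (via SW33)
SW32: 8  (via SW7)
Shortest route: SW34–SW7–SW32 = 8 ms.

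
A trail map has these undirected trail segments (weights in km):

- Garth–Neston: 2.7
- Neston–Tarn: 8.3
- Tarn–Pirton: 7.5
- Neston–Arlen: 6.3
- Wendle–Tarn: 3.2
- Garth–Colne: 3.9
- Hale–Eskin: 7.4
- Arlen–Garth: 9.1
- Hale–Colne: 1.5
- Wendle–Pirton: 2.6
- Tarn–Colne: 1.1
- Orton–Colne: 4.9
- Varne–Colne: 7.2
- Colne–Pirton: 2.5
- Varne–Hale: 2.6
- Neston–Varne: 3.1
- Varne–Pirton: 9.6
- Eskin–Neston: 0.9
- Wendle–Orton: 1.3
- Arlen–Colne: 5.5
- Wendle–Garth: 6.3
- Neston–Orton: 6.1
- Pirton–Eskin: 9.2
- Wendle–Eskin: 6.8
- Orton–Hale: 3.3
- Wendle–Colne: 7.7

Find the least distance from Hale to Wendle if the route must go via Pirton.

6.6 km

Best Hale to Pirton: Hale → Colne → Pirton costing 4
Best Pirton to Wendle: Pirton → Wendle costing 2.6
Total via Pirton: 4 + 2.6 = 6.6 km.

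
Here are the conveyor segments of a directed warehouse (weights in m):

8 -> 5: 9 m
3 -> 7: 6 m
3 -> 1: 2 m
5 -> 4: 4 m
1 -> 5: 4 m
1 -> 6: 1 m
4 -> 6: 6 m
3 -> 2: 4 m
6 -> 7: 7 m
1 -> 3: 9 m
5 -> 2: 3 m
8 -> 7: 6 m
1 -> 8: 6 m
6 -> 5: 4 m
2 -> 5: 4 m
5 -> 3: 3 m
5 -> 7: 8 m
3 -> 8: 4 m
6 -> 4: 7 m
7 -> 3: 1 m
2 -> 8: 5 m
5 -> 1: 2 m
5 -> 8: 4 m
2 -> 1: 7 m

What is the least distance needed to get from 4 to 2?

Enumerating some paths:
4 - 6 - 5 - 3 - 2: 6+4+3+4 = 17
4 - 6 - 5 - 2: 6+4+3 = 13
4 - 6 - 7 - 3 - 2: 6+7+1+4 = 18
The minimum is 13 m via 4 - 6 - 5 - 2.

13 m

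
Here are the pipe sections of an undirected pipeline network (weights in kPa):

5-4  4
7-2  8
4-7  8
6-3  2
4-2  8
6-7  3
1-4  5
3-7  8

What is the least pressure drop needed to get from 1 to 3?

18 kPa

Shortest distances from 1:
1: 0
4: 5  (via 1)
5: 9  (via 4)
2: 13  (via 4)
7: 13  (via 4)
6: 16  (via 7)
3: 18  (via 6)
Shortest route: 1–4–7–6–3 = 18 kPa.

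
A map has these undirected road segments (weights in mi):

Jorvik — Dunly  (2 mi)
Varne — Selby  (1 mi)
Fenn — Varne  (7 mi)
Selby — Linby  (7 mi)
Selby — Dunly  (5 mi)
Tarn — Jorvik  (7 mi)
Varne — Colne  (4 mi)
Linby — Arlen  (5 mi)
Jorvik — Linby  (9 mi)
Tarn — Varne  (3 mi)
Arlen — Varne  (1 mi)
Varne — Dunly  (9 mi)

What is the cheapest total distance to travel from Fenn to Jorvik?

Shortest distances from Fenn:
Fenn: 0
Varne: 7  (via Fenn)
Selby: 8  (via Varne)
Arlen: 8  (via Varne)
Tarn: 10  (via Varne)
Colne: 11  (via Varne)
Dunly: 13  (via Selby)
Linby: 13  (via Arlen)
Jorvik: 15  (via Dunly)
Shortest route: Fenn → Varne → Selby → Dunly → Jorvik = 15 mi.

15 mi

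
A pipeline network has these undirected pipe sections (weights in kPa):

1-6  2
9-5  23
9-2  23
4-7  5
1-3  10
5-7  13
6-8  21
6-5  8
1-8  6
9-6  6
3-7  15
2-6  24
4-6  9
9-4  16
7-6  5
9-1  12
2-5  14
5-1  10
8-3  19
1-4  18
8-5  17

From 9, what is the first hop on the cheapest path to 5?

6

Compare a few routes:
9 - 1 - 5: 12+10 = 22
9 - 1 - 6 - 5: 12+2+8 = 22
9 - 6 - 5: 6+8 = 14
9 - 6 - 1 - 5: 6+2+10 = 18
Cheapest is 9 - 6 - 5 at 14 kPa.
So from 9 the first move is to 6.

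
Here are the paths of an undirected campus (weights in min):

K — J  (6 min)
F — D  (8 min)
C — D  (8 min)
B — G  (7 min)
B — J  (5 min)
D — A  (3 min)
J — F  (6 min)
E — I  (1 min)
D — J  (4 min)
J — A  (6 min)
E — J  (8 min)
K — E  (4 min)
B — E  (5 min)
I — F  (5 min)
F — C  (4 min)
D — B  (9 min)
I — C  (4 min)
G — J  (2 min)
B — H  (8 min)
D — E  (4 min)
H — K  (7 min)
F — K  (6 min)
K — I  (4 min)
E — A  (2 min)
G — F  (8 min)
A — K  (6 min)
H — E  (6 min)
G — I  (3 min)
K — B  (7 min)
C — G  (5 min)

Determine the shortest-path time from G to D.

Shortest distances from G:
G: 0
J: 2  (via G)
I: 3  (via G)
E: 4  (via I)
C: 5  (via G)
A: 6  (via E)
D: 6  (via J)
Shortest route: G–J–D = 6 min.

6 min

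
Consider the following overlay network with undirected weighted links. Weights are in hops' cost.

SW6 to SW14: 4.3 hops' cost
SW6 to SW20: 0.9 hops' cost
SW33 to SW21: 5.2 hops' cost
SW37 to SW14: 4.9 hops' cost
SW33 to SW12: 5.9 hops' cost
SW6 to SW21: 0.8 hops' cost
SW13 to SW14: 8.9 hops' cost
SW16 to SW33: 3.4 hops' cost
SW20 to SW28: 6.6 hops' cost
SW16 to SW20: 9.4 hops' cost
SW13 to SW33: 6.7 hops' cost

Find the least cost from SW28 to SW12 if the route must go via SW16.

Shortest SW28→SW16: SW28 → SW20 → SW16 = 16
Shortest SW16→SW12: SW16 → SW33 → SW12 = 9.3
Total via SW16: 16 + 9.3 = 25.3 hops' cost.

25.3 hops' cost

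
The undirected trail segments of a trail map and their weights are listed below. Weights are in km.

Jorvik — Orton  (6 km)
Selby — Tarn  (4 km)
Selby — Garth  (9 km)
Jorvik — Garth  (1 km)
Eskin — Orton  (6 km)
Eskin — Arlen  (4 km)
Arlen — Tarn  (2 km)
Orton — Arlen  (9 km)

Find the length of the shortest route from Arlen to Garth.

Compare a few routes:
Arlen → Orton → Jorvik → Garth: 9+6+1 = 16
Arlen → Tarn → Selby → Garth: 2+4+9 = 15
The minimum is 15 km via Arlen → Tarn → Selby → Garth.

15 km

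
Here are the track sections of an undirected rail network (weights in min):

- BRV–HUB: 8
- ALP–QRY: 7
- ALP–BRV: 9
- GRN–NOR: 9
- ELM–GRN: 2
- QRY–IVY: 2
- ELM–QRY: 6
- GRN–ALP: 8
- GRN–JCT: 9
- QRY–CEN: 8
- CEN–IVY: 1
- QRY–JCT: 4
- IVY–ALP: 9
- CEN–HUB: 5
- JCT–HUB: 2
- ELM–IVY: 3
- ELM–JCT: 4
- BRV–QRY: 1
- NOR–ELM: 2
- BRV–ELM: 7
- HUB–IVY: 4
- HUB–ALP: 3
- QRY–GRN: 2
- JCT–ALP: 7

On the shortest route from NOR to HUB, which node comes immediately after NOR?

ELM

Compare a few routes:
NOR - ELM - IVY - HUB: 2+3+4 = 9
NOR - ELM - IVY - CEN - HUB: 2+3+1+5 = 11
NOR - ELM - JCT - HUB: 2+4+2 = 8
The minimum is 8 min via NOR - ELM - JCT - HUB.
So from NOR the first move is to ELM.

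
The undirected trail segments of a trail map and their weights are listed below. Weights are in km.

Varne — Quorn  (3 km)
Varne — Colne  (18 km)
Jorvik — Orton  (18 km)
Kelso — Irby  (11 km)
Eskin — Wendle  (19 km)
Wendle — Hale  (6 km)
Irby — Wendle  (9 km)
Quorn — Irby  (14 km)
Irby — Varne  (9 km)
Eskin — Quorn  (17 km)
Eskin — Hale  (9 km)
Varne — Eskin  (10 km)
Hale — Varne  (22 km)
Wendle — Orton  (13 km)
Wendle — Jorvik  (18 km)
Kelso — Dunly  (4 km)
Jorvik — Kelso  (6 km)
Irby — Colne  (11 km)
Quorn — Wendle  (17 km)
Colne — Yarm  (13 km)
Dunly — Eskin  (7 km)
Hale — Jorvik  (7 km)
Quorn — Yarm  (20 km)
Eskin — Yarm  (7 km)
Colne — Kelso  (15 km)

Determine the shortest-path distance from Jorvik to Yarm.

Shortest distances from Jorvik:
Jorvik: 0
Kelso: 6  (via Jorvik)
Hale: 7  (via Jorvik)
Dunly: 10  (via Kelso)
Wendle: 13  (via Hale)
Eskin: 16  (via Hale)
Irby: 17  (via Kelso)
Orton: 18  (via Jorvik)
Colne: 21  (via Kelso)
Yarm: 23  (via Eskin)
Shortest route: Jorvik → Hale → Eskin → Yarm = 23 km.

23 km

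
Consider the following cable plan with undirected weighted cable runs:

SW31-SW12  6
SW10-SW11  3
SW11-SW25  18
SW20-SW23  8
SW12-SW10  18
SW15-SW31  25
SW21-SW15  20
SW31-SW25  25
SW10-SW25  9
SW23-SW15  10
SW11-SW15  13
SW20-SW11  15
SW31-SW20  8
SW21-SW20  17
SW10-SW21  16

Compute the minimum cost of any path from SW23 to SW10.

Settle nodes by increasing distance from SW23:
SW23: 0
SW20: 8  (via SW23)
SW15: 10  (via SW23)
SW31: 16  (via SW20)
SW12: 22  (via SW31)
SW11: 23  (via SW20)
SW21: 25  (via SW20)
SW10: 26  (via SW11)
Shortest route: SW23 → SW20 → SW11 → SW10 = 26.

26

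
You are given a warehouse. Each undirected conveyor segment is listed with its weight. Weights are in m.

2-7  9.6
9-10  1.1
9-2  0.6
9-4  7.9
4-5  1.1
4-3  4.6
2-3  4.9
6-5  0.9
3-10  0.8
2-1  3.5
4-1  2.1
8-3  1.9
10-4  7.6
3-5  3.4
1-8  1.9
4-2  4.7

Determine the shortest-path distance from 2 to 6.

6.7 m

Compare a few routes:
2–9–10–3–4–5–6: 0.6+1.1+0.8+4.6+1.1+0.9 = 9.1
2–9–10–3–5–6: 0.6+1.1+0.8+3.4+0.9 = 6.8
2–1–4–5–6: 3.5+2.1+1.1+0.9 = 7.6
2–4–5–6: 4.7+1.1+0.9 = 6.7
The minimum is 6.7 m via 2–4–5–6.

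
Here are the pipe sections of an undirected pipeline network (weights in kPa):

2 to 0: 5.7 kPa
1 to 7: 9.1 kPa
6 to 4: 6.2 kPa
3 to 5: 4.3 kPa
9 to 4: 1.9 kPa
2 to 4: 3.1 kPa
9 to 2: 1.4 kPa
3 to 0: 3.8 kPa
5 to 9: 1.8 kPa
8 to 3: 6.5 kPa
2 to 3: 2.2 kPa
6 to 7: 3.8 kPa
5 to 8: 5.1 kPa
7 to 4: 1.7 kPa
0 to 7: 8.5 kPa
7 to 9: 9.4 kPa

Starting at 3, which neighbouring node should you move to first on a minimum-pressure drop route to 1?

Compare a few routes:
3 → 5 → 9 → 2 → 4 → 7 → 1: 4.3+1.8+1.4+3.1+1.7+9.1 = 21.4
3 → 5 → 9 → 4 → 7 → 1: 4.3+1.8+1.9+1.7+9.1 = 18.8
3 → 2 → 9 → 4 → 7 → 1: 2.2+1.4+1.9+1.7+9.1 = 16.3
3 → 2 → 4 → 7 → 1: 2.2+3.1+1.7+9.1 = 16.1
The minimum is 16.1 kPa via 3 → 2 → 4 → 7 → 1.
So from 3 the first move is to 2.

2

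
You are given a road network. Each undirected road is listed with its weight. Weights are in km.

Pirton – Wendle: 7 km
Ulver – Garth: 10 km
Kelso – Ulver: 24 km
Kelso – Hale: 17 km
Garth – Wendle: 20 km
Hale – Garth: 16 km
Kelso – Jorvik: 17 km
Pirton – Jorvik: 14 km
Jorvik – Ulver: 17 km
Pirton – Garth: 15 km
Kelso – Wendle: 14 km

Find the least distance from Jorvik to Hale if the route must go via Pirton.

Shortest Jorvik→Pirton: Jorvik → Pirton = 14
Best Pirton to Hale: Pirton → Garth → Hale costing 31
Total via Pirton: 14 + 31 = 45 km.

45 km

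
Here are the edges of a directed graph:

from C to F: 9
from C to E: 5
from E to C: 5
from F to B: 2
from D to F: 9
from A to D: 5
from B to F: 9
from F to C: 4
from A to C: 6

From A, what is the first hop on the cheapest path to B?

Candidate routes:
A - D - F - B: 5+9+2 = 16
A - C - F - B: 6+9+2 = 17
Cheapest is A - D - F - B at 16.
So from A the first move is to D.

D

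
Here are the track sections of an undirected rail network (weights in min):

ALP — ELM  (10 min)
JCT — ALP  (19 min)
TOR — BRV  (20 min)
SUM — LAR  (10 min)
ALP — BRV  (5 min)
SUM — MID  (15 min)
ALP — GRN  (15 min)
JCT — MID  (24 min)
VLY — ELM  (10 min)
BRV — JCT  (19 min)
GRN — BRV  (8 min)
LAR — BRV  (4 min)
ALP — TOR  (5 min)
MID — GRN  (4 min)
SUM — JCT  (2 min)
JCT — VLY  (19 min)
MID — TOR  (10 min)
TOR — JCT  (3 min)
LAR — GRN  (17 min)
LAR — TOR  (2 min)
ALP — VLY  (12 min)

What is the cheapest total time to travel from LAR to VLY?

19 min

Running Dijkstra from LAR:
LAR: 0
TOR: 2  (via LAR)
BRV: 4  (via LAR)
JCT: 5  (via TOR)
ALP: 7  (via TOR)
SUM: 7  (via JCT)
MID: 12  (via TOR)
GRN: 12  (via BRV)
ELM: 17  (via ALP)
VLY: 19  (via ALP)
Shortest route: LAR → TOR → ALP → VLY = 19 min.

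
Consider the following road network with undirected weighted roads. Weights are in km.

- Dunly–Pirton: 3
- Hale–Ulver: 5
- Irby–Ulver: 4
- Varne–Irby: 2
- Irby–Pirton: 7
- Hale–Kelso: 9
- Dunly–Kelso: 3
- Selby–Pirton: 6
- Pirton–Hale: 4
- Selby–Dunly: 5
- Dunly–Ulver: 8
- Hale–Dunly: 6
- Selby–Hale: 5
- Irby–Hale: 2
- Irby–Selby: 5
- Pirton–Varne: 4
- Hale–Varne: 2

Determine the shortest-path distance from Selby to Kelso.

8 km

Running Dijkstra from Selby:
Selby: 0
Dunly: 5  (via Selby)
Irby: 5  (via Selby)
Hale: 5  (via Selby)
Pirton: 6  (via Selby)
Varne: 7  (via Irby)
Kelso: 8  (via Dunly)
Shortest route: Selby → Dunly → Kelso = 8 km.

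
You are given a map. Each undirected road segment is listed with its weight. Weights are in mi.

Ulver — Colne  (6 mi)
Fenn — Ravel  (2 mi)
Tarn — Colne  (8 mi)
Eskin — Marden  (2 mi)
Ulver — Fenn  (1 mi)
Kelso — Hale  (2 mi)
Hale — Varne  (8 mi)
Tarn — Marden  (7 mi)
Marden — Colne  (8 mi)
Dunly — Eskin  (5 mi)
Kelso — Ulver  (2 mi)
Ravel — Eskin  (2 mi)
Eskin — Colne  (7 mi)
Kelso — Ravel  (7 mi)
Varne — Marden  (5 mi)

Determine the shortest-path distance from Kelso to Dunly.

Candidate routes:
Kelso - Ravel - Eskin - Dunly: 7+2+5 = 14
Kelso - Ulver - Colne - Eskin - Dunly: 2+6+7+5 = 20
Kelso - Hale - Varne - Marden - Eskin - Dunly: 2+8+5+2+5 = 22
Kelso - Ulver - Fenn - Ravel - Eskin - Dunly: 2+1+2+2+5 = 12
Cheapest is Kelso - Ulver - Fenn - Ravel - Eskin - Dunly at 12 mi.

12 mi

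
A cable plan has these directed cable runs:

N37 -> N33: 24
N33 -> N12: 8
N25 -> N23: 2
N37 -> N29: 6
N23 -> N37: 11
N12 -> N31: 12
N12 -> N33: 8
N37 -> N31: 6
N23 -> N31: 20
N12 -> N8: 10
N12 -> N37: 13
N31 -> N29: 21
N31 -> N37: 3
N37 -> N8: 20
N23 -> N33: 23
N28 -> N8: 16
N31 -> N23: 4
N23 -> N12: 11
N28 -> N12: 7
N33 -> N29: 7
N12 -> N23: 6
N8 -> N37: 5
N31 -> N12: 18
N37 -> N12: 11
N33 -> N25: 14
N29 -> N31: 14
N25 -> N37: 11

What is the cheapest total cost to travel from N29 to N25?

50

Enumerating some paths:
N29 - N31 - N12 - N33 - N25: 14+18+8+14 = 54
N29 - N31 - N37 - N12 - N33 - N25: 14+3+11+8+14 = 50
N29 - N31 - N23 - N12 - N33 - N25: 14+4+11+8+14 = 51
N29 - N31 - N23 - N33 - N25: 14+4+23+14 = 55
Cheapest is N29 - N31 - N37 - N12 - N33 - N25 at 50.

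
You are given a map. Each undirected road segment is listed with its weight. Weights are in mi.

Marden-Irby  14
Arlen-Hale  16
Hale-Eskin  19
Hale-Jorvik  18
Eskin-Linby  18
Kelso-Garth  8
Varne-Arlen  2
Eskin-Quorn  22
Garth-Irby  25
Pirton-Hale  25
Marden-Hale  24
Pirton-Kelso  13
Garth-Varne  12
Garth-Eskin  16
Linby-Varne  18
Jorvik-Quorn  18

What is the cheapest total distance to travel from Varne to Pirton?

Shortest distances from Varne:
Varne: 0
Arlen: 2  (via Varne)
Garth: 12  (via Varne)
Hale: 18  (via Arlen)
Linby: 18  (via Varne)
Kelso: 20  (via Garth)
Eskin: 28  (via Garth)
Pirton: 33  (via Kelso)
Shortest route: Varne → Garth → Kelso → Pirton = 33 mi.

33 mi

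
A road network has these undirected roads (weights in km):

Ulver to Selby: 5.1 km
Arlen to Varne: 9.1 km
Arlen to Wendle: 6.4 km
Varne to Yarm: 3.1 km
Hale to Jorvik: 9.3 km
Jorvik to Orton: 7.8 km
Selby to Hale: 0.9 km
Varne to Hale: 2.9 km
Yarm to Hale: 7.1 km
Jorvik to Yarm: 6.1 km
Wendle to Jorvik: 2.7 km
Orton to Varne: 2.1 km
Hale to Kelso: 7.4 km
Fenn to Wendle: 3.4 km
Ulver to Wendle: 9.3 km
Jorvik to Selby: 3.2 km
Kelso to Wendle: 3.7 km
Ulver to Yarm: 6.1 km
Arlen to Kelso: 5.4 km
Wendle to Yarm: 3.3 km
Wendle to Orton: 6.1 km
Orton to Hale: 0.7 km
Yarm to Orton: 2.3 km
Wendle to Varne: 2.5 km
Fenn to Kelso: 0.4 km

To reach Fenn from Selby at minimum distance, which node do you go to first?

Enumerating some paths:
Selby–Hale–Kelso–Fenn: 0.9+7.4+0.4 = 8.7
Selby–Jorvik–Wendle–Fenn: 3.2+2.7+3.4 = 9.3
Cheapest is Selby–Hale–Kelso–Fenn at 8.7 km.
So from Selby the first move is to Hale.

Hale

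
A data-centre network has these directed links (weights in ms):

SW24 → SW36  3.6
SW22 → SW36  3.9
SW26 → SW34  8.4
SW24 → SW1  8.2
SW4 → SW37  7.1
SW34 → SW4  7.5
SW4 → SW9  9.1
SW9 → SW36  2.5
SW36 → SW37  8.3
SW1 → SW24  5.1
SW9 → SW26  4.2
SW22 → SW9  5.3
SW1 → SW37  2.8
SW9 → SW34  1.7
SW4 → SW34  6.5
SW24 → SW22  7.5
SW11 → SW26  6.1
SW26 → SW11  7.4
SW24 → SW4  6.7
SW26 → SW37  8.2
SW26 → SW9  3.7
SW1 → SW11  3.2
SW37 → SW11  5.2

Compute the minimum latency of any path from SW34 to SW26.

20.8 ms

Shortest distances from SW34:
SW34: 0
SW4: 7.5  (via SW34)
SW37: 14.6  (via SW4)
SW9: 16.6  (via SW4)
SW36: 19.1  (via SW9)
SW11: 19.8  (via SW37)
SW26: 20.8  (via SW9)
Shortest route: SW34–SW4–SW9–SW26 = 20.8 ms.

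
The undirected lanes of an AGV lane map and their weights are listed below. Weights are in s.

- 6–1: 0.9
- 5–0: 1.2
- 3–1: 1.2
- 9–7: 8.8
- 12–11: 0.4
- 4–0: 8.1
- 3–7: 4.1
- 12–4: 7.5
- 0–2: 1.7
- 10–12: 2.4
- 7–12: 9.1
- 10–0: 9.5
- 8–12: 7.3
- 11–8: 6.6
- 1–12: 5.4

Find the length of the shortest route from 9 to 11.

18.3 s

Shortest distances from 9:
9: 0
7: 8.8  (via 9)
3: 12.9  (via 7)
1: 14.1  (via 3)
6: 15  (via 1)
12: 17.9  (via 7)
11: 18.3  (via 12)
Shortest route: 9–7–12–11 = 18.3 s.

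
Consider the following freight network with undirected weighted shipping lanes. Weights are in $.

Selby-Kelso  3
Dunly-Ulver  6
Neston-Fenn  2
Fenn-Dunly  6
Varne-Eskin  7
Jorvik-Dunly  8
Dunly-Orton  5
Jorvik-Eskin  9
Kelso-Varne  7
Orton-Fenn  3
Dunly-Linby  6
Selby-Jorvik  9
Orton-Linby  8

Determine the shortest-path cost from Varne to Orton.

Shortest distances from Varne:
Varne: 0
Kelso: 7  (via Varne)
Eskin: 7  (via Varne)
Selby: 10  (via Kelso)
Jorvik: 16  (via Eskin)
Dunly: 24  (via Jorvik)
Orton: 29  (via Dunly)
Shortest route: Varne–Eskin–Jorvik–Dunly–Orton = $29.

$29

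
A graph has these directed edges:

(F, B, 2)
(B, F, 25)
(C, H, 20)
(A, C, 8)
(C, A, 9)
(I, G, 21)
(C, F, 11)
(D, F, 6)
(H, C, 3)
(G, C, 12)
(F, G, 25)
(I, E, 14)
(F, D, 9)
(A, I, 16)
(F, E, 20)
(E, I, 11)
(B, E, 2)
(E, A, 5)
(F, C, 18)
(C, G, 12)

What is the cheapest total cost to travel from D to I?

21

Settle nodes by increasing distance from D:
D: 0
F: 6  (via D)
B: 8  (via F)
E: 10  (via B)
A: 15  (via E)
I: 21  (via E)
Shortest route: D–F–B–E–I = 21.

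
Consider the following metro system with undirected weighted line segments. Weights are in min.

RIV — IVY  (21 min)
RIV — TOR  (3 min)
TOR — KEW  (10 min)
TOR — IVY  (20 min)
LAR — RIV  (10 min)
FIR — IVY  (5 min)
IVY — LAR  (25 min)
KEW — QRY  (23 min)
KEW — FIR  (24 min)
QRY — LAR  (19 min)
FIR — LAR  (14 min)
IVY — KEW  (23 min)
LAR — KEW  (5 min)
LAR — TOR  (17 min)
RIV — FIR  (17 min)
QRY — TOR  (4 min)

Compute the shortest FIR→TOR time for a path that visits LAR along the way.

27 min

Shortest FIR→LAR: FIR–LAR = 14
Shortest LAR→TOR: LAR–RIV–TOR = 13
Total via LAR: 14 + 13 = 27 min.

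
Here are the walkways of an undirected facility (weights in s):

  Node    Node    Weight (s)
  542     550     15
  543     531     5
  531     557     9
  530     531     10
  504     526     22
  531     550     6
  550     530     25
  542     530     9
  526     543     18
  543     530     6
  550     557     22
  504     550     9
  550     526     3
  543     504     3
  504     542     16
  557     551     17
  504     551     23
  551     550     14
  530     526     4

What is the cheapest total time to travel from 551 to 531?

20 s

Candidate routes:
551 - 557 - 531: 17+9 = 26
551 - 550 - 531: 14+6 = 20
551 - 504 - 543 - 531: 23+3+5 = 31
551 - 550 - 504 - 543 - 531: 14+9+3+5 = 31
The minimum is 20 s via 551 - 550 - 531.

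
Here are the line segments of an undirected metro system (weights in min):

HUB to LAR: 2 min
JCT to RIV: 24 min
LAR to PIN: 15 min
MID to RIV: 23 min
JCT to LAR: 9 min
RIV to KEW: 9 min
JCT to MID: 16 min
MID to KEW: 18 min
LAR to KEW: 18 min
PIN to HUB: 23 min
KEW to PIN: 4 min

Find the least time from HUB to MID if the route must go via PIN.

Best HUB to PIN: HUB–LAR–PIN costing 17
Shortest PIN→MID: PIN–KEW–MID = 22
Total via PIN: 17 + 22 = 39 min.

39 min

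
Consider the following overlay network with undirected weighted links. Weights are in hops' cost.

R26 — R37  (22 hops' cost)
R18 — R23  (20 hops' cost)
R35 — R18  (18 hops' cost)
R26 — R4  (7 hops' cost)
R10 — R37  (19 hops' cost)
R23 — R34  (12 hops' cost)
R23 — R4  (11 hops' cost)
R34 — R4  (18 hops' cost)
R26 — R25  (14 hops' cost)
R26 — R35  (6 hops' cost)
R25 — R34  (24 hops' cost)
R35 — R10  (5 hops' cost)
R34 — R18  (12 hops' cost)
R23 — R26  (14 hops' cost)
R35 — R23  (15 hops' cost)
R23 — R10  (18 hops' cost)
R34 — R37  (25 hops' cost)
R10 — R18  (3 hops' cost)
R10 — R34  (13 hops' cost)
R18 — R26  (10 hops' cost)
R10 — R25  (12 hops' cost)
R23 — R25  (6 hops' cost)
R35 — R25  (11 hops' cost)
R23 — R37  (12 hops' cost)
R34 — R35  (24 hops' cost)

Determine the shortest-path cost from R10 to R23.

Shortest distances from R10:
R10: 0
R18: 3  (via R10)
R35: 5  (via R10)
R26: 11  (via R35)
R25: 12  (via R10)
R34: 13  (via R10)
R23: 18  (via R10)
Shortest route: R10 → R23 = 18 hops' cost.

18 hops' cost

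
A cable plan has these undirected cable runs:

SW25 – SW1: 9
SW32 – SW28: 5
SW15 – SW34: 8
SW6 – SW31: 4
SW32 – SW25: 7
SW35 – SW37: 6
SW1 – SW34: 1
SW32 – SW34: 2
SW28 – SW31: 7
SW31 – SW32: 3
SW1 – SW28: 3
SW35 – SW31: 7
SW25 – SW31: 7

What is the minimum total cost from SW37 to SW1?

19

Settle nodes by increasing distance from SW37:
SW37: 0
SW35: 6  (via SW37)
SW31: 13  (via SW35)
SW32: 16  (via SW31)
SW6: 17  (via SW31)
SW34: 18  (via SW32)
SW1: 19  (via SW34)
Shortest route: SW37 → SW35 → SW31 → SW32 → SW34 → SW1 = 19.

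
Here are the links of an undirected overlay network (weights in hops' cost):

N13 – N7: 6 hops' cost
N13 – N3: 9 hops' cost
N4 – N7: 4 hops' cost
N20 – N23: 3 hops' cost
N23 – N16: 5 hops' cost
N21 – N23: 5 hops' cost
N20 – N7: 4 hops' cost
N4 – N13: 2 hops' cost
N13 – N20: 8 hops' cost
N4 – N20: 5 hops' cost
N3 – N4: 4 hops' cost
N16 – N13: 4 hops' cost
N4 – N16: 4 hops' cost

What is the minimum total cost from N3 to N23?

Shortest distances from N3:
N3: 0
N4: 4  (via N3)
N13: 6  (via N4)
N7: 8  (via N4)
N16: 8  (via N4)
N20: 9  (via N4)
N23: 12  (via N20)
Shortest route: N3–N4–N20–N23 = 12 hops' cost.

12 hops' cost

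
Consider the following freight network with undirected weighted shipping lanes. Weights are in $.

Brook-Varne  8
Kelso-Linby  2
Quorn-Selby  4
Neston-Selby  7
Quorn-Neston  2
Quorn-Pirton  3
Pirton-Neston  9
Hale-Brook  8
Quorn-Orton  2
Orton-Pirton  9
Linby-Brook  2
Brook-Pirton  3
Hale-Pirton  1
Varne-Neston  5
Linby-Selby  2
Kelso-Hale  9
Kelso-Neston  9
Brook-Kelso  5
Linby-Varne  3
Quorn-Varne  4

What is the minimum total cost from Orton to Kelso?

Shortest distances from Orton:
Orton: 0
Quorn: 2  (via Orton)
Neston: 4  (via Quorn)
Pirton: 5  (via Quorn)
Hale: 6  (via Pirton)
Varne: 6  (via Quorn)
Selby: 6  (via Quorn)
Linby: 8  (via Selby)
Brook: 8  (via Pirton)
Kelso: 10  (via Linby)
Shortest route: Orton–Quorn–Selby–Linby–Kelso = $10.

$10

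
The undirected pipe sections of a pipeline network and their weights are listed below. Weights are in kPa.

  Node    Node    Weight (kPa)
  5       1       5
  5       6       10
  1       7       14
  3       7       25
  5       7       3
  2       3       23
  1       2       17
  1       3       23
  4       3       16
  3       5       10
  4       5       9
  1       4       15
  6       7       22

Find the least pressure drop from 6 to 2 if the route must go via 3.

Shortest 6→3: 6–5–3 = 20
Shortest 3→2: 3–2 = 23
Total via 3: 20 + 23 = 43 kPa.

43 kPa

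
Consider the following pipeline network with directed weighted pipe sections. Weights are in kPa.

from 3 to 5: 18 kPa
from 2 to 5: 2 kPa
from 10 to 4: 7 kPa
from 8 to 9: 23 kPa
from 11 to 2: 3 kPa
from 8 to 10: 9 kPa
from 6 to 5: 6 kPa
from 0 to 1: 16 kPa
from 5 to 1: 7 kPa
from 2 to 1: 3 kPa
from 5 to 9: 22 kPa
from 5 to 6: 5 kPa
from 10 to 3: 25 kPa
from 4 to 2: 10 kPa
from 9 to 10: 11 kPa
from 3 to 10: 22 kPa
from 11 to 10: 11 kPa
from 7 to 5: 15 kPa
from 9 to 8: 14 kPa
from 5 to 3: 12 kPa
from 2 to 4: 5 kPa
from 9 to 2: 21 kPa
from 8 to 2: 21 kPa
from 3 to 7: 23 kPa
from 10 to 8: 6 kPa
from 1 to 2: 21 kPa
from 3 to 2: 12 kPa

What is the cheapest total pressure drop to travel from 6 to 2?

30 kPa

Enumerating some paths:
6 - 5 - 3 - 2: 6+12+12 = 30
6 - 5 - 9 - 2: 6+22+21 = 49
6 - 5 - 1 - 2: 6+7+21 = 34
The minimum is 30 kPa via 6 - 5 - 3 - 2.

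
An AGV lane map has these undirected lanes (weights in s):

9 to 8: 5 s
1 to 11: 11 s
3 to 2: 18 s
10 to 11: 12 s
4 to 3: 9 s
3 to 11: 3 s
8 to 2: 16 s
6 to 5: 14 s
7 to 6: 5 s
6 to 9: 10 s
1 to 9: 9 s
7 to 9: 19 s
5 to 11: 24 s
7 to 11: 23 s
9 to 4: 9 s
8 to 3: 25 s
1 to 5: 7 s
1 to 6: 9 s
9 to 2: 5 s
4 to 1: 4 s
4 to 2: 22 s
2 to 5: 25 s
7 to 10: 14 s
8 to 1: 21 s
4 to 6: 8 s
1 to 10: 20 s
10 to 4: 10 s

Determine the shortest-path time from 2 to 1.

Settle nodes by increasing distance from 2:
2: 0
9: 5  (via 2)
8: 10  (via 9)
1: 14  (via 9)
Shortest route: 2 → 9 → 1 = 14 s.

14 s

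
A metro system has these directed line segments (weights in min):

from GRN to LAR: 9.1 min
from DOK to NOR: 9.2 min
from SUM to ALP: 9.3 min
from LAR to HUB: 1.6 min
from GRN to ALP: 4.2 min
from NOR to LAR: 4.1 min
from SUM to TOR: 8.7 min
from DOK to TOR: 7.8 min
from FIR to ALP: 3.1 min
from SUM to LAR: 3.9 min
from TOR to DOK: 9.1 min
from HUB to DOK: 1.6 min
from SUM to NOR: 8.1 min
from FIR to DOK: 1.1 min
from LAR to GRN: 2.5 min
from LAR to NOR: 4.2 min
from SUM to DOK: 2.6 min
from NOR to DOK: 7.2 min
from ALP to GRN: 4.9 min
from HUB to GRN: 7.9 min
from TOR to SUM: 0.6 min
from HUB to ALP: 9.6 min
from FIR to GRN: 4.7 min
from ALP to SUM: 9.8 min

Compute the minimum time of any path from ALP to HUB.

15.3 min

Enumerating some paths:
ALP - SUM - NOR - LAR - HUB: 9.8+8.1+4.1+1.6 = 23.6
ALP - SUM - LAR - HUB: 9.8+3.9+1.6 = 15.3
ALP - GRN - LAR - HUB: 4.9+9.1+1.6 = 15.6
ALP - SUM - DOK - NOR - LAR - HUB: 9.8+2.6+9.2+4.1+1.6 = 27.3
Cheapest is ALP - SUM - LAR - HUB at 15.3 min.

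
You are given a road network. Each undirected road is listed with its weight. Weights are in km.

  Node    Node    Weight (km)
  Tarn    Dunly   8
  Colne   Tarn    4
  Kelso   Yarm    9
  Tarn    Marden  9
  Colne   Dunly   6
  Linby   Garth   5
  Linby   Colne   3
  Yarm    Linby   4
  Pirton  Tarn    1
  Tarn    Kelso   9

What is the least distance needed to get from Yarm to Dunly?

Shortest distances from Yarm:
Yarm: 0
Linby: 4  (via Yarm)
Colne: 7  (via Linby)
Garth: 9  (via Linby)
Kelso: 9  (via Yarm)
Tarn: 11  (via Colne)
Pirton: 12  (via Tarn)
Dunly: 13  (via Colne)
Shortest route: Yarm–Linby–Colne–Dunly = 13 km.

13 km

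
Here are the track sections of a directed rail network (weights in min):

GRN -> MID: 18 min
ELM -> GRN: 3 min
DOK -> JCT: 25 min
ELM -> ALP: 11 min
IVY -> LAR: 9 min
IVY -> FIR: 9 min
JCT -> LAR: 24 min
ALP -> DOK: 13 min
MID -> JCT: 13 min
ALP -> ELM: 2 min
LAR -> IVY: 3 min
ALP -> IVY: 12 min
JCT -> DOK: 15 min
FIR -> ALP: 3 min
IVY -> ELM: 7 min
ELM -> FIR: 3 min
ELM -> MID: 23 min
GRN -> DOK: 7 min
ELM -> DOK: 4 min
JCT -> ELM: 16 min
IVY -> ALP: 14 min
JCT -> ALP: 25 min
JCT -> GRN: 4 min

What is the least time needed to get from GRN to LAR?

55 min

Running Dijkstra from GRN:
GRN: 0
DOK: 7  (via GRN)
MID: 18  (via GRN)
JCT: 31  (via MID)
ELM: 47  (via JCT)
FIR: 50  (via ELM)
ALP: 53  (via FIR)
LAR: 55  (via JCT)
Shortest route: GRN–MID–JCT–LAR = 55 min.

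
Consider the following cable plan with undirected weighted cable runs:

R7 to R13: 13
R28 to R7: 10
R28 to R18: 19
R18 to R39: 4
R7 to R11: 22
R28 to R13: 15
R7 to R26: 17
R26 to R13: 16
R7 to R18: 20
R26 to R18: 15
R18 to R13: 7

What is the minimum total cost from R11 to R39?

46

Compare a few routes:
R11 - R7 - R18 - R39: 22+20+4 = 46
R11 - R7 - R28 - R18 - R39: 22+10+19+4 = 55
The minimum is 46 via R11 - R7 - R18 - R39.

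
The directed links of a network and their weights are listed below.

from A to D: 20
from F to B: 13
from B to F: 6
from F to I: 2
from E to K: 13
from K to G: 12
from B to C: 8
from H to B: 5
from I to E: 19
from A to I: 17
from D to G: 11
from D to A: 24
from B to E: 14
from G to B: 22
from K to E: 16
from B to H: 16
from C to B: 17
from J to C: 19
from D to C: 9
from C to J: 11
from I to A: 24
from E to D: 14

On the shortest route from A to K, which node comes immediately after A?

Enumerating some paths:
A–I–E–K: 17+19+13 = 49
A–D–C–B–E–K: 20+9+17+14+13 = 73
A–D–G–B–E–K: 20+11+22+14+13 = 80
A–D–C–B–F–I–E–K: 20+9+17+6+2+19+13 = 86
Cheapest is A–I–E–K at 49.
So from A the first move is to I.

I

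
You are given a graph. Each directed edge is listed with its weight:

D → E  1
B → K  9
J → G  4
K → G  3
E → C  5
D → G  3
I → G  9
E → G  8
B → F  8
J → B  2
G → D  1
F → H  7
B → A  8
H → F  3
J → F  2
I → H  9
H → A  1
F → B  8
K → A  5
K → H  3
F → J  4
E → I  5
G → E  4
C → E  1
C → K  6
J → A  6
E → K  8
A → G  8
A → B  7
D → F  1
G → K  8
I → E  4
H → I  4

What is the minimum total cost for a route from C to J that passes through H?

16

Best C to H: C → K → H costing 9
Best H to J: H → F → J costing 7
Total via H: 9 + 7 = 16.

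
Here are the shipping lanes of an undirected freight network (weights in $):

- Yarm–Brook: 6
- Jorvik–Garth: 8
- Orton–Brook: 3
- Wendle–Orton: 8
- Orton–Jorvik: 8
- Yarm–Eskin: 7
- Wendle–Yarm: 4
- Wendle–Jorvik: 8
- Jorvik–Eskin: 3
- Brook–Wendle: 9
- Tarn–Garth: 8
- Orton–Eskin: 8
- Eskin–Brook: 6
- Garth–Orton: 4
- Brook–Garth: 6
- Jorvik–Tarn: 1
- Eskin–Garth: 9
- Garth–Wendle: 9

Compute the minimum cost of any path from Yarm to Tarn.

Enumerating some paths:
Yarm - Brook - Eskin - Jorvik - Tarn: 6+6+3+1 = 16
Yarm - Wendle - Jorvik - Tarn: 4+8+1 = 13
Yarm - Eskin - Jorvik - Tarn: 7+3+1 = 11
Cheapest is Yarm - Eskin - Jorvik - Tarn at $11.

$11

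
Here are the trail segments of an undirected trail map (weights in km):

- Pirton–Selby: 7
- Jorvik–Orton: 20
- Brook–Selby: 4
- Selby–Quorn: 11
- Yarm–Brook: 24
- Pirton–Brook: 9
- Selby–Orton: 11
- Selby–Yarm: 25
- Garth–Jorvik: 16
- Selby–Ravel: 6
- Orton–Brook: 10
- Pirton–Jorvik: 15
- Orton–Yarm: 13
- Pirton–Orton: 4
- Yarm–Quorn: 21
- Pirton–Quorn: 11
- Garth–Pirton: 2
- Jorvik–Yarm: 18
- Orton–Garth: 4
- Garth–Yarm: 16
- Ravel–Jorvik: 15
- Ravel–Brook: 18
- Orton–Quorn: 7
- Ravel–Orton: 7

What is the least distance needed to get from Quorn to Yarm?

20 km

Shortest distances from Quorn:
Quorn: 0
Orton: 7  (via Quorn)
Selby: 11  (via Quorn)
Garth: 11  (via Orton)
Pirton: 11  (via Quorn)
Ravel: 14  (via Orton)
Brook: 15  (via Selby)
Yarm: 20  (via Orton)
Shortest route: Quorn → Orton → Yarm = 20 km.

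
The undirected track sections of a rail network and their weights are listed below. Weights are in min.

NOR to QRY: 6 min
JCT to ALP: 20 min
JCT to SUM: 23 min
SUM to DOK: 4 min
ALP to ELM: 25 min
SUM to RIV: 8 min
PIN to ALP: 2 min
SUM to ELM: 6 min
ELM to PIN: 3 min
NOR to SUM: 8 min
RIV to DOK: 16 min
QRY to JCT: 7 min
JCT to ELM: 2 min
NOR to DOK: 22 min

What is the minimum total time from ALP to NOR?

19 min

Enumerating some paths:
ALP → PIN → ELM → JCT → QRY → NOR: 2+3+2+7+6 = 20
ALP → PIN → ELM → SUM → NOR: 2+3+6+8 = 19
The minimum is 19 min via ALP → PIN → ELM → SUM → NOR.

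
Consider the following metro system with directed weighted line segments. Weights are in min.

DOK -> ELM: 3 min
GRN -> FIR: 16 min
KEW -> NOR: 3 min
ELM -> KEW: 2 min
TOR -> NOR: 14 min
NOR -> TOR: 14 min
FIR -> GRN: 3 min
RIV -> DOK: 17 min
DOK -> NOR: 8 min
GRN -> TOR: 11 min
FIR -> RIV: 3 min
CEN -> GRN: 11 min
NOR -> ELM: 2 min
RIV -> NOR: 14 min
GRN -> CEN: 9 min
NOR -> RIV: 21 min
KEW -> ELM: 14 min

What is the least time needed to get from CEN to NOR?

Settle nodes by increasing distance from CEN:
CEN: 0
GRN: 11  (via CEN)
TOR: 22  (via GRN)
FIR: 27  (via GRN)
RIV: 30  (via FIR)
NOR: 36  (via TOR)
Shortest route: CEN → GRN → TOR → NOR = 36 min.

36 min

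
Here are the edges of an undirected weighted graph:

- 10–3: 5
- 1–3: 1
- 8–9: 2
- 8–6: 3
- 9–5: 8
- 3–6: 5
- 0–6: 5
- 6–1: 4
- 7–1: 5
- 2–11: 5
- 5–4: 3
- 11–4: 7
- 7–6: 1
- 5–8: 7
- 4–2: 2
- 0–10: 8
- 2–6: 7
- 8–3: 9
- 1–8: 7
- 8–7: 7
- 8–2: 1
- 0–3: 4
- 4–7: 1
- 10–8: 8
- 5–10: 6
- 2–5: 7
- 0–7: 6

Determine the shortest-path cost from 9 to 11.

Settle nodes by increasing distance from 9:
9: 0
8: 2  (via 9)
2: 3  (via 8)
4: 5  (via 2)
6: 5  (via 8)
7: 6  (via 4)
5: 8  (via 9)
11: 8  (via 2)
Shortest route: 9 → 8 → 2 → 11 = 8.

8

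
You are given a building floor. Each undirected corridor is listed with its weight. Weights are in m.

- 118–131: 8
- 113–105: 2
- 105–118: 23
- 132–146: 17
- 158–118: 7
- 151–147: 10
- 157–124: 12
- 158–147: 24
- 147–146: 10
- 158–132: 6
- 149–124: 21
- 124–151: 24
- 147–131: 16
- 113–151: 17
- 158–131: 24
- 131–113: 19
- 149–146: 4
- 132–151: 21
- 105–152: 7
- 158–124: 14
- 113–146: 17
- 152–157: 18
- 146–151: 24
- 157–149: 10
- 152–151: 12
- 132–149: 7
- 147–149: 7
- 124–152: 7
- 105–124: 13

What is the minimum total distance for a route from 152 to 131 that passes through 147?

38 m

Shortest 152→147: 152–151–147 = 22
Shortest 147→131: 147–131 = 16
Total via 147: 22 + 16 = 38 m.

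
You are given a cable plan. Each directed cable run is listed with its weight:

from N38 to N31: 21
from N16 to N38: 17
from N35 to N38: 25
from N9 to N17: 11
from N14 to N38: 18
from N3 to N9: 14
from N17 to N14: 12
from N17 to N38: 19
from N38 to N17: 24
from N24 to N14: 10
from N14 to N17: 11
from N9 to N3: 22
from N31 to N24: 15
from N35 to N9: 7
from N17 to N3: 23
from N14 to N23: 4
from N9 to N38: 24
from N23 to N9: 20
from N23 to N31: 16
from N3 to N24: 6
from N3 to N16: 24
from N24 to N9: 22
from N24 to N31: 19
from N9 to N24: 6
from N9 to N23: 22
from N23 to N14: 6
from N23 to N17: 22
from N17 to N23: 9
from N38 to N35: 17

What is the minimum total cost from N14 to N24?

30

Shortest distances from N14:
N14: 0
N23: 4  (via N14)
N17: 11  (via N14)
N38: 18  (via N14)
N31: 20  (via N23)
N9: 24  (via N23)
N24: 30  (via N9)
Shortest route: N14 → N23 → N9 → N24 = 30.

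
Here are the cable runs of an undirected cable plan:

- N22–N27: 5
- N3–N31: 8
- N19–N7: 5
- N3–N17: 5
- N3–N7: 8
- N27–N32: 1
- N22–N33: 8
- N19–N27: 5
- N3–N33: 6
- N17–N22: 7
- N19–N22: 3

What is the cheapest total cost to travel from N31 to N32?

26

Compare a few routes:
N31 → N3 → N17 → N22 → N27 → N32: 8+5+7+5+1 = 26
N31 → N3 → N7 → N19 → N27 → N32: 8+8+5+5+1 = 27
The minimum is 26 via N31 → N3 → N17 → N22 → N27 → N32.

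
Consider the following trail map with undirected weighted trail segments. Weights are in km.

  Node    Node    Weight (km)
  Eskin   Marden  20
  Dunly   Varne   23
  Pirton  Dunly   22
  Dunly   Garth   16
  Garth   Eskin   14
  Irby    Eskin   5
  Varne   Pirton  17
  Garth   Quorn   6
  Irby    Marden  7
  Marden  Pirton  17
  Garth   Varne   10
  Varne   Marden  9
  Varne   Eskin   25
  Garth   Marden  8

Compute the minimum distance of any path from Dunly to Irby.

31 km

Compare a few routes:
Dunly → Garth → Eskin → Irby: 16+14+5 = 35
Dunly → Garth → Varne → Marden → Irby: 16+10+9+7 = 42
Dunly → Varne → Marden → Irby: 23+9+7 = 39
Dunly → Garth → Marden → Irby: 16+8+7 = 31
The minimum is 31 km via Dunly → Garth → Marden → Irby.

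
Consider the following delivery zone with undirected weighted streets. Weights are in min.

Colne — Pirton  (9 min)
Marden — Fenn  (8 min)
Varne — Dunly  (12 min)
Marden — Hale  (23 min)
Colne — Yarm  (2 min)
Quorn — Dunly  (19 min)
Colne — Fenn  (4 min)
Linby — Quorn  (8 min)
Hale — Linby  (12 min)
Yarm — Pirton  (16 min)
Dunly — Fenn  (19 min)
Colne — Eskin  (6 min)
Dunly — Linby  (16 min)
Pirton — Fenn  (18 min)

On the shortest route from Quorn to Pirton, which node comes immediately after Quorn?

Compare a few routes:
Quorn - Linby - Dunly - Fenn - Colne - Pirton: 8+16+19+4+9 = 56
Quorn - Dunly - Fenn - Colne - Pirton: 19+19+4+9 = 51
Cheapest is Quorn - Dunly - Fenn - Colne - Pirton at 51 min.
So from Quorn the first move is to Dunly.

Dunly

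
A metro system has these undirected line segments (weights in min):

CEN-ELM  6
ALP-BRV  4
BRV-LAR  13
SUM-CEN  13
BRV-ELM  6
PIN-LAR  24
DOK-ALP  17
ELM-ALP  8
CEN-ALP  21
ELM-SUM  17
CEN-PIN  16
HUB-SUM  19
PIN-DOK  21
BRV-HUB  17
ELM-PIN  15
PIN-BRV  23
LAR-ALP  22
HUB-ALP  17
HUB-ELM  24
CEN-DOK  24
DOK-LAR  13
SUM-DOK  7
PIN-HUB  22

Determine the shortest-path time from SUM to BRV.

Shortest distances from SUM:
SUM: 0
DOK: 7  (via SUM)
CEN: 13  (via SUM)
ELM: 17  (via SUM)
HUB: 19  (via SUM)
LAR: 20  (via DOK)
BRV: 23  (via ELM)
Shortest route: SUM → ELM → BRV = 23 min.

23 min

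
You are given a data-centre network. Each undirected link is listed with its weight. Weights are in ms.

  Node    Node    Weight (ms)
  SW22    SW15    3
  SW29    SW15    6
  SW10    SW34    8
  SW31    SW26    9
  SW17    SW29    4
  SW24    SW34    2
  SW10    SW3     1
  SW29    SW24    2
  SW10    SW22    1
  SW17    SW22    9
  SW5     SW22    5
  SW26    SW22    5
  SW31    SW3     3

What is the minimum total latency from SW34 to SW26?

14 ms

Compare a few routes:
SW34 → SW10 → SW22 → SW26: 8+1+5 = 14
SW34 → SW24 → SW29 → SW15 → SW22 → SW26: 2+2+6+3+5 = 18
The minimum is 14 ms via SW34 → SW10 → SW22 → SW26.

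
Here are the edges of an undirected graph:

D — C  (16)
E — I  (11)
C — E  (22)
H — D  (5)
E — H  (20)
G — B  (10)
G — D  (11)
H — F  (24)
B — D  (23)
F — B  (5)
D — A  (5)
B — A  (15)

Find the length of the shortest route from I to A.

Settle nodes by increasing distance from I:
I: 0
E: 11  (via I)
H: 31  (via E)
C: 33  (via E)
D: 36  (via H)
A: 41  (via D)
Shortest route: I → E → H → D → A = 41.

41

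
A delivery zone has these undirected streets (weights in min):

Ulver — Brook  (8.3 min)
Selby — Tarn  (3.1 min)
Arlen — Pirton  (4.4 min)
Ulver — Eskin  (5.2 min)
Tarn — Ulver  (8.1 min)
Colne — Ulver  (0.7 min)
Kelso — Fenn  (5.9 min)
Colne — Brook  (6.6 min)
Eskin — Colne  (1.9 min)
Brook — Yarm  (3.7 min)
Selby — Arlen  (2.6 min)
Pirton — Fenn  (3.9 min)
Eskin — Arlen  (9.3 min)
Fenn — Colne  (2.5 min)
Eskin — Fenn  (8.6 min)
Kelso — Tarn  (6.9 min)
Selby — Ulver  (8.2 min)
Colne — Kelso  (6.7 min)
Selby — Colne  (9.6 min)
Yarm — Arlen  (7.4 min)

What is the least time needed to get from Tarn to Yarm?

13.1 min

Running Dijkstra from Tarn:
Tarn: 0
Selby: 3.1  (via Tarn)
Arlen: 5.7  (via Selby)
Kelso: 6.9  (via Tarn)
Ulver: 8.1  (via Tarn)
Colne: 8.8  (via Ulver)
Pirton: 10.1  (via Arlen)
Eskin: 10.7  (via Colne)
Fenn: 11.3  (via Colne)
Yarm: 13.1  (via Arlen)
Shortest route: Tarn → Selby → Arlen → Yarm = 13.1 min.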